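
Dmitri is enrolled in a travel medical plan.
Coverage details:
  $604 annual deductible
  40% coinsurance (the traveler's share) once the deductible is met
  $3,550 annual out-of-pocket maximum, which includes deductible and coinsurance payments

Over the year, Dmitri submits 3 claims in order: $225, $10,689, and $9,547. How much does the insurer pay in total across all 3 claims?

#1 ($225): all of it applies to the deductible. Traveler pays $225; OOP now $225. Insurer: $225 − $225 = $0.
#2 ($10,689): $379 to deductible, leaving $10,310; traveler's 40% is $4,124. Together that's $379 + $4,124 = $4,503. That would push OOP to $4,728, over the $3,550 cap, so traveler pays $3,550 − $225 = $3,325. Insurer: $10,689 − $3,325 = $7,364.
#3 ($9,547): deductible already satisfied, so traveler's share is 40% × $9,547 = $3,818.80. That would push OOP to $7,368.80, over the $3,550 cap, so traveler pays $3,550 − $3,550 = $0. Insurer: $9,547 − $0 = $9,547.
Insurer total: $0 + $7,364 + $9,547 = $16,911.

$16,911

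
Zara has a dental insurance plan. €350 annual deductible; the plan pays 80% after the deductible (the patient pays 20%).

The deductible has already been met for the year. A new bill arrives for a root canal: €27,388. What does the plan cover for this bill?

The deductible is already satisfied, so the full bill goes to coinsurance.
Coinsurance: €27,388 × 20% = €5,477.60.
The plan picks up €27,388 − €5,477.60 = €21,910.40.

€21,910.40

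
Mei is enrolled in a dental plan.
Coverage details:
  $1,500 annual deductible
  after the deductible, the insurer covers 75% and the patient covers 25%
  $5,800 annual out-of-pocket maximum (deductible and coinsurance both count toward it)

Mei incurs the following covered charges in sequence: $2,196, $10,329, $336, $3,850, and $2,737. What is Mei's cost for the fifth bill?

$497.25

Claim 1 ($2,196): $1,500 to deductible, leaving $696; patient's 25% is $174. Patient pays $1,674; OOP now $1,674.
Claim 2 ($10,329): deductible met; 25% of $10,329 = $2,582.25. Patient owes $2,582.25 (running OOP $4,256.25).
Claim 3 ($336): 25% coinsurance on $336 = $84. Patient pays $84; OOP now $4,340.25.
Claim 4 ($3,850): deductible met; 25% of $3,850 = $962.50. Cost to patient: $962.50. OOP to date $5,302.75.
Claim 5 ($2,737): deductible already satisfied, so patient's share is 25% × $2,737 = $684.25. OOP would hit $5,987 > $5,800, so the cap limits the patient to $5,800 − $5,302.75 = $497.25.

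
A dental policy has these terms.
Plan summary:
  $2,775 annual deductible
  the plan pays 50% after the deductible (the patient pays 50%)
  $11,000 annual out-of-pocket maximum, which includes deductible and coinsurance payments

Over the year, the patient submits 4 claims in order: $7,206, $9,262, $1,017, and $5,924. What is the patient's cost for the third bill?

$508.50

Claim 1 — $7,206: $2,775 to deductible, leaving $4,431; coinsurance $4,431 × 50% = $2,215.50. Patient owes $4,990.50 (running OOP $4,990.50).
Claim 2 — $9,262: deductible met; 50% of $9,262 = $4,631. Patient owes $4,631 (running OOP $9,621.50).
Claim 3 — $1,017: deductible already satisfied, so patient's share is 50% × $1,017 = $508.50. Cost to patient: $508.50. OOP to date $10,130.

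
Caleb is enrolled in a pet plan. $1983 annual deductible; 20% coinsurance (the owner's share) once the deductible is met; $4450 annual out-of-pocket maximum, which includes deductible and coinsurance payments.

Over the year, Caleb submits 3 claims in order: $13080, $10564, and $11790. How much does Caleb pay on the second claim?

$247.60

Bill 1, $13080: $1983 finishes the deductible; $11097 goes to coinsurance; owner's 20% is $2219.40. Cost to owner: $4202.40. OOP to date $4202.40.
Bill 2, $10564: deductible already satisfied, so owner's share is 20% × $10564 = $2112.80. OOP would hit $6315.20 > $4450, so the cap limits the owner to $4450 − $4202.40 = $247.60.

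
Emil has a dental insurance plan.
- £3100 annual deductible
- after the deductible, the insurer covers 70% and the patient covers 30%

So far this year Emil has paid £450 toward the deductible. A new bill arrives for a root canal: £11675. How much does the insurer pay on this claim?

Deductible still to meet: £3100 − £450 = £2650.
After the £2650 deductible portion, £11675 − £2650 = £9025 is subject to coinsurance.
30% of £9025 = £2707.50 falls to the patient.
That puts the patient's cost at £2650 + £2707.50 = £5357.50.
The plan picks up £11675 − £5357.50 = £6317.50.

£6317.50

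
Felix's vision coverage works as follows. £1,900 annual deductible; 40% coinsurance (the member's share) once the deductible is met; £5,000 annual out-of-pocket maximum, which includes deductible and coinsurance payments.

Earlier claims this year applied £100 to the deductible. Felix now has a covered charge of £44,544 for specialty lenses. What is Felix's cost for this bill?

Remaining deductible: £1,900 − £100 = £1,800.
The remaining £42,744 (= £44,544 − £1,800) moves to coinsurance.
Coinsurance: £42,744 × 40% = £17,097.60.
So the member owes £1,800 + £17,097.60 = £18,897.60 before any cap.
Year-to-date out-of-pocket would reach £100 + £18,897.60 = £18,997.60, above the £5,000 maximum, so the member pays only £5,000 − £100 = £4,900.

£4,900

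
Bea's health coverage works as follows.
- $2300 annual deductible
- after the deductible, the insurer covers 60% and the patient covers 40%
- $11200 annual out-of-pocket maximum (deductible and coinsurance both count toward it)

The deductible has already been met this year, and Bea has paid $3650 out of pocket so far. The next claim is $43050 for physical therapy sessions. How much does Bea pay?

$7550

The deductible is already satisfied, so the full bill goes to coinsurance.
Patient's 40% share of $43050 is $17220.
Adding $17220 to the $3650 already spent would give $20870, which exceeds the $11200 cap; the patient pays just $11200 − $3650 = $7550.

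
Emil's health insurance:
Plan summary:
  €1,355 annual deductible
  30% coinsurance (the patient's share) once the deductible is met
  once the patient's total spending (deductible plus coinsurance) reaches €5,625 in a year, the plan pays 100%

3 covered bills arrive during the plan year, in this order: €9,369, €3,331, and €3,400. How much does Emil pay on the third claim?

Claim 1 — €9,369: €1,355 finishes the deductible; €8,014 goes to coinsurance; coinsurance €8,014 × 30% = €2,404.20. Patient owes €3,759.20 (running OOP €3,759.20).
Claim 2 — €3,331: deductible already satisfied, so patient's share is 30% × €3,331 = €999.30. Patient pays €999.30; OOP now €4,758.50.
Claim 3 — €3,400: 30% coinsurance on €3,400 = €1,020. That would push OOP to €5,778.50, over the €5,625 cap, so patient pays €5,625 − €4,758.50 = €866.50.

€866.50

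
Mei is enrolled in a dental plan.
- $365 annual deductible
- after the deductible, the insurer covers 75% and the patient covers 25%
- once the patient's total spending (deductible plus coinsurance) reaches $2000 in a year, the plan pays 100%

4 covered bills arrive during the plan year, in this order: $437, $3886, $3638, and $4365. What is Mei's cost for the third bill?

$645.50

Claim 1 ($437): $365 finishes the deductible; $72 goes to coinsurance; coinsurance $72 × 25% = $18. Patient pays $383; OOP now $383.
Claim 2 ($3886): deductible met; 25% of $3886 = $971.50. Patient pays $971.50; OOP now $1354.50.
Claim 3 ($3638): 25% coinsurance on $3638 = $909.50. OOP would hit $2264 > $2000, so the cap limits the patient to $2000 − $1354.50 = $645.50.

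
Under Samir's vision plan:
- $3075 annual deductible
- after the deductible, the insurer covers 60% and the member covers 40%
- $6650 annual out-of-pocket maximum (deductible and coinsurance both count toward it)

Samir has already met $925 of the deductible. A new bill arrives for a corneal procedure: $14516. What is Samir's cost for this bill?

$5725

Remaining deductible: $3075 − $925 = $2150.
After the $2150 deductible portion, $14516 − $2150 = $12366 is subject to coinsurance.
Member's 40% share of $12366 is $4946.40.
So the member owes $2150 + $4946.40 = $7096.40 before any cap.
Year-to-date out-of-pocket would reach $925 + $7096.40 = $8021.40, above the $6650 maximum, so the member pays only $6650 − $925 = $5725.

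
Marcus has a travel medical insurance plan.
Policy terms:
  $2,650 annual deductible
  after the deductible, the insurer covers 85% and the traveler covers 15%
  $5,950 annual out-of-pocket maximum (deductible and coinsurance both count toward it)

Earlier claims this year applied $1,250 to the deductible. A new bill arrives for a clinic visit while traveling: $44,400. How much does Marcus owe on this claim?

$4,700

Remaining deductible: $2,650 − $1,250 = $1,400.
That leaves $44,400 − $1,400 = $43,000 for coinsurance.
15% of $43,000 = $6,450 falls to the traveler.
Traveler responsibility before any cap: $1,400 + $6,450 = $7,850.
That would bring total out-of-pocket to $9,100, past the $5,950 cap. The traveler is capped at $5,950 − $1,250 = $4,700 on this claim.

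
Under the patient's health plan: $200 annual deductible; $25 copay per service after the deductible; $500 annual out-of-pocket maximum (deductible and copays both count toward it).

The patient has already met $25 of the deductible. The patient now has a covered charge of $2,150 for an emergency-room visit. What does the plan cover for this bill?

Deductible still to meet: $200 − $25 = $175.
That leaves $2,150 − $175 = $1,975 for the copay.
Copay on this service: $25.
That puts the patient's cost at $175 + $25 = $200 before any cap.
Year-to-date out-of-pocket becomes $25 + $200 = $225, still under the $500 maximum, so no cap applies.
The insurer covers the remainder: $2,150 − $200 = $1,950.

$1,950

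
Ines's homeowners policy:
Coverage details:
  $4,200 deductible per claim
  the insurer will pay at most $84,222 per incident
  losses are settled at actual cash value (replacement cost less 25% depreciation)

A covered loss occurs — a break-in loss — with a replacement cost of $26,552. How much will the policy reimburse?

$15,714

Actual cash value after 25% depreciation: $26,552 × 75% = $19,914.
Less the $4,200 deductible: $19,914 − $4,200 = $15,714.
That's under the $84,222 cap, so the insurer reimburses the full $15,714.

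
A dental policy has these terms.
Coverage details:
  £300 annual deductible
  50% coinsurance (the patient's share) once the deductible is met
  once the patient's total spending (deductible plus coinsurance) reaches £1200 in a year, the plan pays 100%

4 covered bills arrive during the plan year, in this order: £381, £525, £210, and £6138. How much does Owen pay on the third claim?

£105

Bill 1, £381: £300 finishes the deductible; £81 goes to coinsurance; patient's 50% is £40.50. Patient pays £340.50; OOP now £340.50.
Bill 2, £525: deductible met; 50% of £525 = £262.50. Patient pays £262.50; OOP now £603.
Bill 3, £210: deductible met; 50% of £210 = £105. Patient pays £105; OOP now £708.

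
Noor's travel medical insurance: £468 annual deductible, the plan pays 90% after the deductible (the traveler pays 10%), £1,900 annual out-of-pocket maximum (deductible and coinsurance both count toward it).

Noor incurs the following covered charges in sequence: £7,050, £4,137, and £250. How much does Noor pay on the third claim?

Bill 1, £7,050: £468 to deductible, leaving £6,582; coinsurance £6,582 × 10% = £658.20. Traveler pays £1,126.20; OOP now £1,126.20.
Bill 2, £4,137: 10% coinsurance on £4,137 = £413.70. Traveler owes £413.70 (running OOP £1,539.90).
Bill 3, £250: deductible already satisfied, so traveler's share is 10% × £250 = £25. Cost to traveler: £25. OOP to date £1,564.90.

£25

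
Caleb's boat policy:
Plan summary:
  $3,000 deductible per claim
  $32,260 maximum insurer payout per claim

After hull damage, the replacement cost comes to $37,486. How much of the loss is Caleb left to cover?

$5,226

Less the $3,000 deductible: $37,486 − $3,000 = $34,486.
The $32,260 per-incident cap binds; insurer pays $32,260.
Out of pocket: $37,486 − $32,260 = $5,226.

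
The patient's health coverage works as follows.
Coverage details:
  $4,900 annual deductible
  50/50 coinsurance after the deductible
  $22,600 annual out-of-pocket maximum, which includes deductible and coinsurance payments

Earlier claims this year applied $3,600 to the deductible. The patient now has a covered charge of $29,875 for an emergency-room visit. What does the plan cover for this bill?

$14,287.50

$3,600 of the $4,900 deductible is already met, leaving $1,300.
After the $1,300 deductible portion, $29,875 − $1,300 = $28,575 is subject to coinsurance.
Patient's 50% share of $28,575 is $14,287.50.
Patient responsibility before any cap: $1,300 + $14,287.50 = $15,587.50.
Cumulative spending $3,600 + $15,587.50 = $19,187.50 stays under the $22,600 maximum.
The plan picks up $29,875 − $15,587.50 = $14,287.50.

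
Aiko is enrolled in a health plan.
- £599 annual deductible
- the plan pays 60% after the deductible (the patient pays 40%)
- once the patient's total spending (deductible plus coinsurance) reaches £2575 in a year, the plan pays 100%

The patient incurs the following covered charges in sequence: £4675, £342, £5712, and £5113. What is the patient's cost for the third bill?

£208.80

Claim 1 — £4675: £599 to deductible, leaving £4076; coinsurance £4076 × 40% = £1630.40. Cost to patient: £2229.40. OOP to date £2229.40.
Claim 2 — £342: deductible already satisfied, so patient's share is 40% × £342 = £136.80. Cost to patient: £136.80. OOP to date £2366.20.
Claim 3 — £5712: deductible already satisfied, so patient's share is 40% × £5712 = £2284.80. Adding that to £2366.20 gives £4651, past the £2575 cap; patient pays only £2575 − £2366.20 = £208.80.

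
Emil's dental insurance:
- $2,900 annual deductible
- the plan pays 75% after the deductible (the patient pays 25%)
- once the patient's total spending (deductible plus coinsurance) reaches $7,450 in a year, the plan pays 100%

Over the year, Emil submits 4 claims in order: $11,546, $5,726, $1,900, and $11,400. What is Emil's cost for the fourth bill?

$482

Claim 1 — $11,546: deductible takes $2,900, $8,646 remains; patient's 25% is $2,161.50. Cost to patient: $5,061.50. OOP to date $5,061.50.
Claim 2 — $5,726: 25% coinsurance on $5,726 = $1,431.50. Patient owes $1,431.50 (running OOP $6,493).
Claim 3 — $1,900: deductible already satisfied, so patient's share is 25% × $1,900 = $475. Cost to patient: $475. OOP to date $6,968.
Claim 4 — $11,400: 25% coinsurance on $11,400 = $2,850. That would push OOP to $9,818, over the $7,450 cap, so patient pays $7,450 − $6,968 = $482.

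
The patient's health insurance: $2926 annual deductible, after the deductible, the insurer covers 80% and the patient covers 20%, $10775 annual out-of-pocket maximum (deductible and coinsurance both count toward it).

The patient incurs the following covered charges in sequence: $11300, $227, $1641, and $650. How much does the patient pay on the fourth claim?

Bill 1, $11300: $2926 to deductible, leaving $8374; 20% of $8374 = $1674.80. Patient pays $4600.80; OOP now $4600.80.
Bill 2, $227: deductible already satisfied, so patient's share is 20% × $227 = $45.40. Patient pays $45.40; OOP now $4646.20.
Bill 3, $1641: 20% coinsurance on $1641 = $328.20. Patient pays $328.20; OOP now $4974.40.
Bill 4, $650: 20% coinsurance on $650 = $130. Cost to patient: $130. OOP to date $5104.40.

$130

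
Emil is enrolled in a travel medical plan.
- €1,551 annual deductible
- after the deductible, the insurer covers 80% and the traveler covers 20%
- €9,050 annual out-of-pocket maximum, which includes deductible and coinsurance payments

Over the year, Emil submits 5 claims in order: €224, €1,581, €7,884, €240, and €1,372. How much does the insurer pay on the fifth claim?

€1,097.60

Claim 1 — €224: all of it applies to the deductible. Traveler owes €224 (running OOP €224). Insurer: €224 − €224 = €0.
Claim 2 — €1,581: €1,327 finishes the deductible; €254 goes to coinsurance; coinsurance €254 × 20% = €50.80. Cost to traveler: €1,377.80. OOP to date €1,601.80. Insurer: €1,581 − €1,377.80 = €203.20.
Claim 3 — €7,884: deductible met; 20% of €7,884 = €1,576.80. Traveler pays €1,576.80; OOP now €3,178.60. Insurer: €7,884 − €1,576.80 = €6,307.20.
Claim 4 — €240: 20% coinsurance on €240 = €48. Cost to traveler: €48. OOP to date €3,226.60. Plan pays €240 − €48 = €192.
Claim 5 — €1,372: 20% coinsurance on €1,372 = €274.40. Cost to traveler: €274.40. OOP to date €3,501. Plan pays €1,372 − €274.40 = €1,097.60.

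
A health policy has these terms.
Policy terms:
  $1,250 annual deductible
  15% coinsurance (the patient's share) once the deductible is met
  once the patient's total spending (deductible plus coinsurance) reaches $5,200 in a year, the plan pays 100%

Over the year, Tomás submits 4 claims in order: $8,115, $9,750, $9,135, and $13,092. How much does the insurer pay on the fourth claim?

$13,004.50

Bill 1, $8,115: $1,250 to deductible, leaving $6,865; 15% of $6,865 = $1,029.75. Cost to patient: $2,279.75. OOP to date $2,279.75. Insurer: $8,115 − $2,279.75 = $5,835.25.
Bill 2, $9,750: 15% coinsurance on $9,750 = $1,462.50. Patient owes $1,462.50 (running OOP $3,742.25). Insurer: $9,750 − $1,462.50 = $8,287.50.
Bill 3, $9,135: deductible already satisfied, so patient's share is 15% × $9,135 = $1,370.25. Patient owes $1,370.25 (running OOP $5,112.50). Plan pays $9,135 − $1,370.25 = $7,764.75.
Bill 4, $13,092: deductible met; 15% of $13,092 = $1,963.80. Adding that to $5,112.50 gives $7,076.30, past the $5,200 cap; patient pays only $5,200 − $5,112.50 = $87.50. Plan pays $13,092 − $87.50 = $13,004.50.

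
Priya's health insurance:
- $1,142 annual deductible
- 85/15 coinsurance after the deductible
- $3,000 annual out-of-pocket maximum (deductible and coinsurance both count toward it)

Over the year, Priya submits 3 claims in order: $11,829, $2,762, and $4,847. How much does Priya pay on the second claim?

#1 ($11,829): $1,142 finishes the deductible; $10,687 goes to coinsurance; coinsurance $10,687 × 15% = $1,603.05. Patient owes $2,745.05 (running OOP $2,745.05).
#2 ($2,762): deductible met; 15% of $2,762 = $414.30. That would push OOP to $3,159.35, over the $3,000 cap, so patient pays $3,000 − $2,745.05 = $254.95.

$254.95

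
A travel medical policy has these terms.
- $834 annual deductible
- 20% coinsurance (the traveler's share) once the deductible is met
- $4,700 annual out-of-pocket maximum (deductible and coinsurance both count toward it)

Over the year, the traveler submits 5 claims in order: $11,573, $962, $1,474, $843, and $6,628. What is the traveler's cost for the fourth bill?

$168.60

Bill 1, $11,573: $834 to deductible, leaving $10,739; coinsurance $10,739 × 20% = $2,147.80. Cost to traveler: $2,981.80. OOP to date $2,981.80.
Bill 2, $962: deductible already satisfied, so traveler's share is 20% × $962 = $192.40. Traveler pays $192.40; OOP now $3,174.20.
Bill 3, $1,474: 20% coinsurance on $1,474 = $294.80. Traveler owes $294.80 (running OOP $3,469).
Bill 4, $843: deductible met; 20% of $843 = $168.60. Traveler pays $168.60; OOP now $3,637.60.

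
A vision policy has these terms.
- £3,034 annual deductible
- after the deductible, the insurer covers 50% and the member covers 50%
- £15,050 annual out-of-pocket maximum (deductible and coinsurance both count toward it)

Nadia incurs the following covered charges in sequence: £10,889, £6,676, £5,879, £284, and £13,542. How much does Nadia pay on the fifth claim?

Claim 1 — £10,889: deductible takes £3,034, £7,855 remains; coinsurance £7,855 × 50% = £3,927.50. Member owes £6,961.50 (running OOP £6,961.50).
Claim 2 — £6,676: deductible already satisfied, so member's share is 50% × £6,676 = £3,338. Member pays £3,338; OOP now £10,299.50.
Claim 3 — £5,879: deductible met; 50% of £5,879 = £2,939.50. Member owes £2,939.50 (running OOP £13,239).
Claim 4 — £284: 50% coinsurance on £284 = £142. Cost to member: £142. OOP to date £13,381.
Claim 5 — £13,542: 50% coinsurance on £13,542 = £6,771. OOP would hit £20,152 > £15,050, so the cap limits the member to £15,050 − £13,381 = £1,669.

£1,669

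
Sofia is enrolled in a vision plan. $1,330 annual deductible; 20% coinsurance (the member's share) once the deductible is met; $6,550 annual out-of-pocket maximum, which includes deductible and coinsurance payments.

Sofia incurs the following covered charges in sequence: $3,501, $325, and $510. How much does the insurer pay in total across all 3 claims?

$2,404.80

#1 ($3,501): $1,330 finishes the deductible; $2,171 goes to coinsurance; 20% of $2,171 = $434.20. Member pays $1,764.20; OOP now $1,764.20. Plan pays $3,501 − $1,764.20 = $1,736.80.
#2 ($325): deductible met; 20% of $325 = $65. Member owes $65 (running OOP $1,829.20). Plan pays $325 − $65 = $260.
#3 ($510): 20% coinsurance on $510 = $102. Member owes $102 (running OOP $1,931.20). Plan pays $510 − $102 = $408.
Insurer total = bills − member's total = $4,336 − $1,931.20 = $2,404.80.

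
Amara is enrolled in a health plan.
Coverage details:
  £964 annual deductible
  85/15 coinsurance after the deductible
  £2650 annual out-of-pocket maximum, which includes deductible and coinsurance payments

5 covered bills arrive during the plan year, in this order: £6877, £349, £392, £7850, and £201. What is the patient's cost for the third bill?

Claim 1 — £6877: deductible takes £964, £5913 remains; 15% of £5913 = £886.95. Patient owes £1850.95 (running OOP £1850.95).
Claim 2 — £349: deductible met; 15% of £349 = £52.35. Patient pays £52.35; OOP now £1903.30.
Claim 3 — £392: deductible already satisfied, so patient's share is 15% × £392 = £58.80. Cost to patient: £58.80. OOP to date £1962.10.

£58.80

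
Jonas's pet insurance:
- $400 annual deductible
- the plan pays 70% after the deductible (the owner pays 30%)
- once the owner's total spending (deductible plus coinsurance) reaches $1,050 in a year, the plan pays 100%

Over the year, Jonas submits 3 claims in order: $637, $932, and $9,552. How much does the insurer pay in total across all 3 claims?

$10,071

Claim 1 — $637: deductible takes $400, $237 remains; owner's 30% is $71.10. Cost to owner: $471.10. OOP to date $471.10. Insurer: $637 − $471.10 = $165.90.
Claim 2 — $932: deductible met; 30% of $932 = $279.60. Cost to owner: $279.60. OOP to date $750.70. Plan pays $932 − $279.60 = $652.40.
Claim 3 — $9,552: deductible already satisfied, so owner's share is 30% × $9,552 = $2,865.60. That would push OOP to $3,616.30, over the $1,050 cap, so owner pays $1,050 − $750.70 = $299.30. Plan pays $9,552 − $299.30 = $9,252.70.
Insurer total = bills − owner's total = $11,121 − $1,050 = $10,071.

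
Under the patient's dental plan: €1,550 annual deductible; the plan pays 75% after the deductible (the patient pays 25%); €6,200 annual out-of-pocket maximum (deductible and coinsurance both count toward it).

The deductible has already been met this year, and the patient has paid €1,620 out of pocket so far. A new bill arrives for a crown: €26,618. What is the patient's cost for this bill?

With the deductible met, the entire €26,618 is subject to coinsurance.
25% of €26,618 = €6,654.50 falls to the patient.
Adding €6,654.50 to the €1,620 already spent would give €8,274.50, which exceeds the €6,200 cap; the patient pays just €6,200 − €1,620 = €4,580.

€4,580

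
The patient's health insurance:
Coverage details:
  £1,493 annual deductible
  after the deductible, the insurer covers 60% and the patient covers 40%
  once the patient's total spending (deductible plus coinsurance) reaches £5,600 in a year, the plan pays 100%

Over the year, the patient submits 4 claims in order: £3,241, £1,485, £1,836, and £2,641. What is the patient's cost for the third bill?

Claim 1 (£3,241): £1,493 finishes the deductible; £1,748 goes to coinsurance; patient's 40% is £699.20. Cost to patient: £2,192.20. OOP to date £2,192.20.
Claim 2 (£1,485): 40% coinsurance on £1,485 = £594. Patient pays £594; OOP now £2,786.20.
Claim 3 (£1,836): deductible already satisfied, so patient's share is 40% × £1,836 = £734.40. Cost to patient: £734.40. OOP to date £3,520.60.

£734.40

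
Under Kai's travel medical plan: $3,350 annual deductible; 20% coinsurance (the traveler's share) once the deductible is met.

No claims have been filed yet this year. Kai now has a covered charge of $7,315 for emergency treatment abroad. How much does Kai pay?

$4,143

The full $3,350 deductible is still open; $3,350 of this bill applies to it.
That leaves $7,315 − $3,350 = $3,965 for coinsurance.
Traveler's 20% share of $3,965 is $793.
Traveler responsibility: $3,350 + $793 = $4,143.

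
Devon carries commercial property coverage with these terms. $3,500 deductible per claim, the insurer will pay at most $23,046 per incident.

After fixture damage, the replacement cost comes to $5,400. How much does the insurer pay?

$1,900

After the deductible, $5,400 − $3,500 = $1,900 remains.
$1,900 ≤ $23,046, so the limit doesn't bind; insurer pays $1,900.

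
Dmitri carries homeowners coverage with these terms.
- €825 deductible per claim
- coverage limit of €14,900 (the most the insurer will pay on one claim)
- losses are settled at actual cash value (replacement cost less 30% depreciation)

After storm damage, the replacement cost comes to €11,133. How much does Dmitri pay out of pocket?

At 30% depreciation, ACV = €11,133 − €3,339.90 = €7,793.10.
Subtract the deductible: €7,793.10 − €825 = €6,968.10.
€6,968.10 ≤ €14,900, so the limit doesn't bind; insurer pays €6,968.10.
Out of pocket: €11,133 − €6,968.10 = €4,164.90.

€4,164.90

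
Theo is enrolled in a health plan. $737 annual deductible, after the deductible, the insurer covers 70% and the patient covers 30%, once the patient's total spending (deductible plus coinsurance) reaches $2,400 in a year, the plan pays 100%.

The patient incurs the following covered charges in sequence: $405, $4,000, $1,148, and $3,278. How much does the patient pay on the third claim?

$344.40

Bill 1, $405: all of it applies to the deductible. Patient pays $405; OOP now $405.
Bill 2, $4,000: $332 finishes the deductible; $3,668 goes to coinsurance; 30% of $3,668 = $1,100.40. Patient owes $1,432.40 (running OOP $1,837.40).
Bill 3, $1,148: deductible already satisfied, so patient's share is 30% × $1,148 = $344.40. Patient owes $344.40 (running OOP $2,181.80).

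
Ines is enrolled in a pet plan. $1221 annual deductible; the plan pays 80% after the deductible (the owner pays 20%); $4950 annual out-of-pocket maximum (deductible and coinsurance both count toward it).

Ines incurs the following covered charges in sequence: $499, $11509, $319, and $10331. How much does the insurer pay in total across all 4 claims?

#1 ($499): fully absorbed by the deductible. Cost to owner: $499. OOP to date $499. Plan pays $499 − $499 = $0.
#2 ($11509): deductible takes $722, $10787 remains; 20% of $10787 = $2157.40. Cost to owner: $2879.40. OOP to date $3378.40. Insurer: $11509 − $2879.40 = $8629.60.
#3 ($319): deductible already satisfied, so owner's share is 20% × $319 = $63.80. Cost to owner: $63.80. OOP to date $3442.20. Insurer: $319 − $63.80 = $255.20.
#4 ($10331): deductible already satisfied, so owner's share is 20% × $10331 = $2066.20. That would push OOP to $5508.40, over the $4950 cap, so owner pays $4950 − $3442.20 = $1507.80. Plan pays $10331 − $1507.80 = $8823.20.
Insurer total: $0 + $8629.60 + $255.20 + $8823.20 = $17708.

$17708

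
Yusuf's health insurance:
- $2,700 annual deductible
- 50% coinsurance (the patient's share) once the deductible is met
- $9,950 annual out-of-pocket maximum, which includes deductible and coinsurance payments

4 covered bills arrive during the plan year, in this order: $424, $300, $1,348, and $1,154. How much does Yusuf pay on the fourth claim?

$891

Bill 1, $424: fully absorbed by the deductible. Patient owes $424 (running OOP $424).
Bill 2, $300: all of it applies to the deductible. Patient owes $300 (running OOP $724).
Bill 3, $1,348: entire amount goes to the deductible. Patient owes $1,348 (running OOP $2,072).
Bill 4, $1,154: $628 to deductible, leaving $526; coinsurance $526 × 50% = $263. Cost to patient: $891. OOP to date $2,963.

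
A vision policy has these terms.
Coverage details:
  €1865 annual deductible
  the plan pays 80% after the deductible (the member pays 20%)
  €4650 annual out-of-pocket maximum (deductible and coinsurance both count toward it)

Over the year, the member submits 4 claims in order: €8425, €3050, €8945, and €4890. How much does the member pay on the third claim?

€863

#1 (€8425): €1865 finishes the deductible; €6560 goes to coinsurance; member's 20% is €1312. Member pays €3177; OOP now €3177.
#2 (€3050): deductible already satisfied, so member's share is 20% × €3050 = €610. Member pays €610; OOP now €3787.
#3 (€8945): 20% coinsurance on €8945 = €1789. Adding that to €3787 gives €5576, past the €4650 cap; member pays only €4650 − €3787 = €863.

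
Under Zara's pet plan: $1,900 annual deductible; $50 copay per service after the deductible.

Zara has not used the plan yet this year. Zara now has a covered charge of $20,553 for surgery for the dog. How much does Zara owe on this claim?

Nothing has been paid toward the $1,900 deductible, so the first $1,900 of this charge is applied there.
The remaining $18,653 (= $20,553 − $1,900) moves to the copay.
Copay on this service: $50.
So the owner owes $1,900 + $50 = $1,950.

$1,950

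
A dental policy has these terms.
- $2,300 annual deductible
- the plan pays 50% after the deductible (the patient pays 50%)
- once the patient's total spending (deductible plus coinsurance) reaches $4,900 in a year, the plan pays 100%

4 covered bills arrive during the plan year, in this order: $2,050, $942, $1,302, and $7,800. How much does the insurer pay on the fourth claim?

#1 ($2,050): all of it applies to the deductible. Patient owes $2,050 (running OOP $2,050). Plan pays $2,050 − $2,050 = $0.
#2 ($942): $250 to deductible, leaving $692; coinsurance $692 × 50% = $346. Patient owes $596 (running OOP $2,646). Plan pays $942 − $596 = $346.
#3 ($1,302): 50% coinsurance on $1,302 = $651. Cost to patient: $651. OOP to date $3,297. Insurer: $1,302 − $651 = $651.
#4 ($7,800): 50% coinsurance on $7,800 = $3,900. That would push OOP to $7,197, over the $4,900 cap, so patient pays $4,900 − $3,297 = $1,603. Plan pays $7,800 − $1,603 = $6,197.

$6,197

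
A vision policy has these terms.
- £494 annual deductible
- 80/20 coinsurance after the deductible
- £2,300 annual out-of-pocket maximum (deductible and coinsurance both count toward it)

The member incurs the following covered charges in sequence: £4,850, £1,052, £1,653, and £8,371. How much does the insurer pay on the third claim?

#1 (£4,850): deductible takes £494, £4,356 remains; coinsurance £4,356 × 20% = £871.20. Cost to member: £1,365.20. OOP to date £1,365.20. Insurer: £4,850 − £1,365.20 = £3,484.80.
#2 (£1,052): 20% coinsurance on £1,052 = £210.40. Member owes £210.40 (running OOP £1,575.60). Insurer: £1,052 − £210.40 = £841.60.
#3 (£1,653): deductible met; 20% of £1,653 = £330.60. Member owes £330.60 (running OOP £1,906.20). Plan pays £1,653 − £330.60 = £1,322.40.

£1,322.40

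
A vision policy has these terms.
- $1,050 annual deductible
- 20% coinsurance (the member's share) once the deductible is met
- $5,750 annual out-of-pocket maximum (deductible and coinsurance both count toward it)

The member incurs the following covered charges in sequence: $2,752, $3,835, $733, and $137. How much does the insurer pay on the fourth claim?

#1 ($2,752): $1,050 to deductible, leaving $1,702; member's 20% is $340.40. Member pays $1,390.40; OOP now $1,390.40. Plan pays $2,752 − $1,390.40 = $1,361.60.
#2 ($3,835): deductible met; 20% of $3,835 = $767. Cost to member: $767. OOP to date $2,157.40. Plan pays $3,835 − $767 = $3,068.
#3 ($733): 20% coinsurance on $733 = $146.60. Cost to member: $146.60. OOP to date $2,304. Plan pays $733 − $146.60 = $586.40.
#4 ($137): deductible already satisfied, so member's share is 20% × $137 = $27.40. Member owes $27.40 (running OOP $2,331.40). Insurer: $137 − $27.40 = $109.60.

$109.60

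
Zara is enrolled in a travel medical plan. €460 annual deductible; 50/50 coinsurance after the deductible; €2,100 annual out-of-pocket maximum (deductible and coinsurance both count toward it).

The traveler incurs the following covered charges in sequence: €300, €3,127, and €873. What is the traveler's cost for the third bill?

Bill 1, €300: entire amount goes to the deductible. Traveler pays €300; OOP now €300.
Bill 2, €3,127: €160 finishes the deductible; €2,967 goes to coinsurance; 50% of €2,967 = €1,483.50. Cost to traveler: €1,643.50. OOP to date €1,943.50.
Bill 3, €873: deductible met; 50% of €873 = €436.50. OOP would hit €2,380 > €2,100, so the cap limits the traveler to €2,100 − €1,943.50 = €156.50.

€156.50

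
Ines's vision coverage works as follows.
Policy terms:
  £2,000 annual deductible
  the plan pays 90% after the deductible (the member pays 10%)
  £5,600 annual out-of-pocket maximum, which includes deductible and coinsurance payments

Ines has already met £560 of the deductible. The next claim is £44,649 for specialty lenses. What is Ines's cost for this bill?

£5,040

£560 of the £2,000 deductible is already met, leaving £1,440.
After the £1,440 deductible portion, £44,649 − £1,440 = £43,209 is subject to coinsurance.
Member's 10% share of £43,209 is £4,320.90.
Member responsibility before any cap: £1,440 + £4,320.90 = £5,760.90.
That would bring total out-of-pocket to £6,320.90, past the £5,600 cap. The member is capped at £5,600 − £560 = £5,040 on this claim.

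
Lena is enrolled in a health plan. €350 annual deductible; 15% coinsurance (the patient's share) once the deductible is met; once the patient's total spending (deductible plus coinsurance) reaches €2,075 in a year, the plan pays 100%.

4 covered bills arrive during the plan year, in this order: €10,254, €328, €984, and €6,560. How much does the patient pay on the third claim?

#1 (€10,254): deductible takes €350, €9,904 remains; patient's 15% is €1,485.60. Cost to patient: €1,835.60. OOP to date €1,835.60.
#2 (€328): deductible met; 15% of €328 = €49.20. Patient owes €49.20 (running OOP €1,884.80).
#3 (€984): deductible met; 15% of €984 = €147.60. Patient pays €147.60; OOP now €2,032.40.

€147.60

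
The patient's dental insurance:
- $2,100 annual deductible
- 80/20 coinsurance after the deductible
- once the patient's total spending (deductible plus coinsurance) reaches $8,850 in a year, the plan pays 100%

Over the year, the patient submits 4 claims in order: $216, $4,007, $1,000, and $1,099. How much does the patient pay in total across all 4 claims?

#1 ($216): fully absorbed by the deductible. Patient owes $216 (running OOP $216).
#2 ($4,007): $1,884 to deductible, leaving $2,123; coinsurance $2,123 × 20% = $424.60. Cost to patient: $2,308.60. OOP to date $2,524.60.
#3 ($1,000): deductible met; 20% of $1,000 = $200. Patient owes $200 (running OOP $2,724.60).
#4 ($1,099): deductible already satisfied, so patient's share is 20% × $1,099 = $219.80. Cost to patient: $219.80. OOP to date $2,944.40.
Total paid by the patient: $216 + $2,308.60 + $200 + $219.80 = $2,944.40.

$2,944.40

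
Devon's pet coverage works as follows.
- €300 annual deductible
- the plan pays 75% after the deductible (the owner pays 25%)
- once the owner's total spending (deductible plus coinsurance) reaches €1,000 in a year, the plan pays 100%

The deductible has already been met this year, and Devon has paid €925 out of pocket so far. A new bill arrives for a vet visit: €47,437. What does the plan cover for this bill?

With the deductible met, the entire €47,437 is subject to coinsurance.
Owner's 25% share of €47,437 is €11,859.25.
Adding €11,859.25 to the €925 already spent would give €12,784.25, which exceeds the €1,000 cap; the owner pays just €1,000 − €925 = €75.
The insurer covers the remainder: €47,437 − €75 = €47,362.

€47,362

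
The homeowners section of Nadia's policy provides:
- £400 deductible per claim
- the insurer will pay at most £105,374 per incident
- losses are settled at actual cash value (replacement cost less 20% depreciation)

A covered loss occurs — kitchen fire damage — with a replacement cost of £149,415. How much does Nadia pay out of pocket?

At 20% depreciation, ACV = £149,415 − £29,883 = £119,532.
Subtract the deductible: £119,532 − £400 = £119,132.
£119,132 exceeds the £105,374 limit, so the insurer pays the limit: £105,374.
Homeowner's share is the uncovered remainder: £149,415 − £105,374 = £44,041.

£44,041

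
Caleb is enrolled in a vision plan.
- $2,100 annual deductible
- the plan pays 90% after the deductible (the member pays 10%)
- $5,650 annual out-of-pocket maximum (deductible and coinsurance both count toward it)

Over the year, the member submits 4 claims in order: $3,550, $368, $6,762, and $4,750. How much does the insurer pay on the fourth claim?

Bill 1, $3,550: $2,100 to deductible, leaving $1,450; 10% of $1,450 = $145. Cost to member: $2,245. OOP to date $2,245. Plan pays $3,550 − $2,245 = $1,305.
Bill 2, $368: deductible already satisfied, so member's share is 10% × $368 = $36.80. Cost to member: $36.80. OOP to date $2,281.80. Insurer: $368 − $36.80 = $331.20.
Bill 3, $6,762: 10% coinsurance on $6,762 = $676.20. Cost to member: $676.20. OOP to date $2,958. Insurer: $6,762 − $676.20 = $6,085.80.
Bill 4, $4,750: deductible already satisfied, so member's share is 10% × $4,750 = $475. Member owes $475 (running OOP $3,433). Plan pays $4,750 − $475 = $4,275.

$4,275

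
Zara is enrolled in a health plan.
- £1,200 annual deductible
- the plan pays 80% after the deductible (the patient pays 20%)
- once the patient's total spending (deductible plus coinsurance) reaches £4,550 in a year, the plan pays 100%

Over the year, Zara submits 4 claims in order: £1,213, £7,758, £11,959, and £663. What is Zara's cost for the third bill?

£1,795.80

Claim 1 (£1,213): £1,200 to deductible, leaving £13; 20% of £13 = £2.60. Patient pays £1,202.60; OOP now £1,202.60.
Claim 2 (£7,758): deductible met; 20% of £7,758 = £1,551.60. Patient pays £1,551.60; OOP now £2,754.20.
Claim 3 (£11,959): 20% coinsurance on £11,959 = £2,391.80. Adding that to £2,754.20 gives £5,146, past the £4,550 cap; patient pays only £4,550 − £2,754.20 = £1,795.80.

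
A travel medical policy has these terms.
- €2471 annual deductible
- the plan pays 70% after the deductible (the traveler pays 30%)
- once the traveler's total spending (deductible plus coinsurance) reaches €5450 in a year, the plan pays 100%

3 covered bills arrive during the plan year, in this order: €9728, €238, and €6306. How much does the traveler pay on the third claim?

€730.50

#1 (€9728): deductible takes €2471, €7257 remains; 30% of €7257 = €2177.10. Traveler pays €4648.10; OOP now €4648.10.
#2 (€238): 30% coinsurance on €238 = €71.40. Cost to traveler: €71.40. OOP to date €4719.50.
#3 (€6306): 30% coinsurance on €6306 = €1891.80. Adding that to €4719.50 gives €6611.30, past the €5450 cap; traveler pays only €5450 − €4719.50 = €730.50.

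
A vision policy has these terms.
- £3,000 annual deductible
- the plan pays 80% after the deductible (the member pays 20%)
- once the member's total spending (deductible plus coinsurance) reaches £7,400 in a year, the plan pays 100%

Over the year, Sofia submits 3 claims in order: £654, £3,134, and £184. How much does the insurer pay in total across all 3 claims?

Claim 1 (£654): fully absorbed by the deductible. Member pays £654; OOP now £654. Insurer: £654 − £654 = £0.
Claim 2 (£3,134): deductible takes £2,346, £788 remains; member's 20% is £157.60. Cost to member: £2,503.60. OOP to date £3,157.60. Plan pays £3,134 − £2,503.60 = £630.40.
Claim 3 (£184): deductible met; 20% of £184 = £36.80. Member pays £36.80; OOP now £3,194.40. Plan pays £184 − £36.80 = £147.20.
Insurer total: £0 + £630.40 + £147.20 = £777.60.

£777.60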